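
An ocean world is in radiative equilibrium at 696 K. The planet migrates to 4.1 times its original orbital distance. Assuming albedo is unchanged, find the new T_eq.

T_eq ≈ 344 K

T_eq ∝ L^(1/4) · d^(−1/2).
T′ = 696 / 4.1^(1/2) = 344 K.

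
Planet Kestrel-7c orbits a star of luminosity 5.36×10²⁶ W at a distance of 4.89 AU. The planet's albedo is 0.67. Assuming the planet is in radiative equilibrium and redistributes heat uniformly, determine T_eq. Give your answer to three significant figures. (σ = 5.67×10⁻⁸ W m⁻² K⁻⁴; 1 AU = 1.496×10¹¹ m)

d = 4.89 AU = 7.32×10¹¹ m.
Flux: S = L/(4πd²) = 5.36×10²⁶/(4π×(7.32×10¹¹)²) = 79.7 W m⁻².
Energy balance: absorbed = emitted ⇒ πR²·S(1−A) = 4πR²·σT_eq⁴, so T_eq⁴ = S(1−A)/(4σ).
T_eq = [79.7 × 0.33 / (4 × 5.67×10⁻⁸)]^(1/4) = (1.16×10⁸)^(1/4) = 104 K.

T_eq ≈ 104 K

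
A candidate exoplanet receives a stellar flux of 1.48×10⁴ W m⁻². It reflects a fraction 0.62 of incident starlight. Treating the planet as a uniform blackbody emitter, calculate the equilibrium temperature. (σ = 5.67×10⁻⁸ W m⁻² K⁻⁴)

T_eq ≈ 397 K

Energy balance: absorbed = emitted ⇒ πR²·S(1−A) = 4πR²·σT_eq⁴, so T_eq⁴ = S(1−A)/(4σ).
T_eq = [1.48×10⁴ × 0.38 / (4 × 5.67×10⁻⁸)]^(1/4) = (2.48×10¹⁰)^(1/4) = 397 K.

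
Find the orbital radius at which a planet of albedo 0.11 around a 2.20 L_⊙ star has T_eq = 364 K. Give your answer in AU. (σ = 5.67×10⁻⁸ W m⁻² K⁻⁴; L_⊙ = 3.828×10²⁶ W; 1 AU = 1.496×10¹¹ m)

L = 2.20 × 3.828×10²⁶ = 8.42×10²⁶ W.
From T_eq⁴ = L(1−A)/(16πσd²): d = √[L(1−A)/(16πσT_eq⁴)].
d = √[8.42×10²⁶ × 0.89 / (16π × 5.67×10⁻⁸ × (364)⁴)] = 1.22×10¹¹ m = 0.818 AU.

d ≈ 0.818 AU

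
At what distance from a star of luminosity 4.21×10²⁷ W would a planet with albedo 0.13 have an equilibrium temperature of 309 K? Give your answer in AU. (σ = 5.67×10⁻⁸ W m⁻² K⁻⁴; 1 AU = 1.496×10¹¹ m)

From T_eq⁴ = L(1−A)/(16πσd²): d = √[L(1−A)/(16πσT_eq⁴)].
d = √[4.21×10²⁷ × 0.87 / (16π × 5.67×10⁻⁸ × (309)⁴)] = 3.75×10¹¹ m = 2.51 AU.

d ≈ 2.51 AU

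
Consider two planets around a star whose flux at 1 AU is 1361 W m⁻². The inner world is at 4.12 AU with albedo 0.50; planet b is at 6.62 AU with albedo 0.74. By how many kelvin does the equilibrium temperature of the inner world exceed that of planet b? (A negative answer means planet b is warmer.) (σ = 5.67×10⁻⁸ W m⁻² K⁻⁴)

ΔT ≈ 38.1 K

T_eq = [S₀(1−A)/(4σd²)]^(1/4), so T ∝ (1−A)^(1/4) / √d.
T₁ = [1361×0.50/(4×5.67×10⁻⁸×4.12²)]^(1/4) = 115.30 K.
T₂ = [1361×0.26/(4×5.67×10⁻⁸×6.62²)]^(1/4) = 77.24 K.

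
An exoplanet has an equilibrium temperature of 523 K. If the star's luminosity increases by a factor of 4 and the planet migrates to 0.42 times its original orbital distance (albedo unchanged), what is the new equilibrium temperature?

T_eq ≈ 1140 K

T_eq ∝ L^(1/4) · d^(−1/2).
T′ = 523 × 4^(1/4) / 0.42^(1/2) = 1140 K.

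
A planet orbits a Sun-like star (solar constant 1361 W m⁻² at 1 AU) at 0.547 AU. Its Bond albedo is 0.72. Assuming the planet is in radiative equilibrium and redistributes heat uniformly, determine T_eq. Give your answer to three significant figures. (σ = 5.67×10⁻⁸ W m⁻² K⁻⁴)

Flux at 0.547 AU: S = 1361/0.547² = 4550 W m⁻².
Energy balance: absorbed = emitted ⇒ πR²·S(1−A) = 4πR²·σT_eq⁴, so T_eq⁴ = S(1−A)/(4σ).
T_eq = [4550 × 0.28 / (4 × 5.67×10⁻⁸)]^(1/4) = (5.62×10⁹)^(1/4) = 274 K.

T_eq ≈ 274 K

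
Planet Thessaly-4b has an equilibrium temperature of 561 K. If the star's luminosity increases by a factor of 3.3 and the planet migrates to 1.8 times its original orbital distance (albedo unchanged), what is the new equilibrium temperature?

T_eq ∝ L^(1/4) · d^(−1/2).
T′ = 561 × 3.3^(1/4) / 1.8^(1/2) = 564 K.

T_eq ≈ 564 K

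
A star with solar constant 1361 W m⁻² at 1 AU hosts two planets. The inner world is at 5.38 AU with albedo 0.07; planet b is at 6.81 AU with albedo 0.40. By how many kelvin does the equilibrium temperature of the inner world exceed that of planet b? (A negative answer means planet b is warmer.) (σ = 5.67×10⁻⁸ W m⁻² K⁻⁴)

ΔT ≈ 24.0 K

T_eq = [S₀(1−A)/(4σd²)]^(1/4), so T ∝ (1−A)^(1/4) / √d.
T₁ = [1361×0.93/(4×5.67×10⁻⁸×5.38²)]^(1/4) = 117.84 K.
T₂ = [1361×0.60/(4×5.67×10⁻⁸×6.81²)]^(1/4) = 93.87 K.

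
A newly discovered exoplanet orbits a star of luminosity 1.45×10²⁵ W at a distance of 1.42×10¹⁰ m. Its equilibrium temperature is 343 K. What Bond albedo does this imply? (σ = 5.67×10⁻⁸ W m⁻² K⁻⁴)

Flux: S = L/(4πd²) = 1.45×10²⁵/(4π×(1.42×10¹⁰)²) = 5720 W m⁻².
From T_eq⁴ = S(1−A)/(4σ): 1−A = 4σT_eq⁴/S.
1−A = 4 × 5.67×10⁻⁸ × (343)⁴ / 5720 = 0.549.

A ≈ 0.45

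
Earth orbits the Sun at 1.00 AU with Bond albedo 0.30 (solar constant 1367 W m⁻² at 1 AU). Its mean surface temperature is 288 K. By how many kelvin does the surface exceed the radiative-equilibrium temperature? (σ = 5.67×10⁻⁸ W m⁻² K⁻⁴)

S = 1367/1.00² = 1367 W m⁻².
T_eq = [S(1−A)/(4σ)]^(1/4) = [1367×0.70/(4×5.67×10⁻⁸)]^(1/4) = 254.9 K.
ΔT = T_surf − T_eq = 288 − 254.9.

ΔT ≈ 33.1 K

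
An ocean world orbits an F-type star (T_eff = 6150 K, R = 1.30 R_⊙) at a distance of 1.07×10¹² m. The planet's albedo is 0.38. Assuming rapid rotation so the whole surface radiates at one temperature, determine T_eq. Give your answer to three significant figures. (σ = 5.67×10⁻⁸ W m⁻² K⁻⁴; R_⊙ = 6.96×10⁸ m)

T_eq ≈ 112 K

R_⋆ = 1.30 × 6.96×10⁸ = 9.05×10⁸ m.
L = 4πR_⋆²σT_⋆⁴ = 4π(9.05×10⁸)² × 5.67×10⁻⁸ × (6150)⁴ = 8.34×10²⁶ W.
S = L/(4πd²) = 58.0 W m⁻².
Energy balance: absorbed = emitted ⇒ πR²·S(1−A) = 4πR²·σT_eq⁴, so T_eq⁴ = S(1−A)/(4σ).
T_eq = [58.0 × 0.62 / (4 × 5.67×10⁻⁸)]^(1/4) = (1.59×10⁸)^(1/4) = 112 K.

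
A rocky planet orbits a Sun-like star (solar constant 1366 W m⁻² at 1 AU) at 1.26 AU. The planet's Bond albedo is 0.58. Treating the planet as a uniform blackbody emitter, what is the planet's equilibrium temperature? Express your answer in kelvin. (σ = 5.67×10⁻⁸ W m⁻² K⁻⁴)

T_eq ≈ 200 K

Flux at 1.26 AU: S = 1366/1.26² = 860 W m⁻².
Energy balance: absorbed = emitted ⇒ πR²·S(1−A) = 4πR²·σT_eq⁴, so T_eq⁴ = S(1−A)/(4σ).
T_eq = [860 × 0.42 / (4 × 5.67×10⁻⁸)]^(1/4) = (1.59×10⁹)^(1/4) = 200 K.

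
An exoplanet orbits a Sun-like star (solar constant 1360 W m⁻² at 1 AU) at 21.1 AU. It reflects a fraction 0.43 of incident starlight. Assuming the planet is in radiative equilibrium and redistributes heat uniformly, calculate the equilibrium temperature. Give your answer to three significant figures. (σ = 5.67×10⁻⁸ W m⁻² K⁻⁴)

T_eq ≈ 52.6 K

Flux at 21.1 AU: S = 1360/21.1² = 3.05 W m⁻².
Energy balance: absorbed = emitted ⇒ πR²·S(1−A) = 4πR²·σT_eq⁴, so T_eq⁴ = S(1−A)/(4σ).
T_eq = [3.05 × 0.57 / (4 × 5.67×10⁻⁸)]^(1/4) = (7.68×10⁶)^(1/4) = 52.6 K.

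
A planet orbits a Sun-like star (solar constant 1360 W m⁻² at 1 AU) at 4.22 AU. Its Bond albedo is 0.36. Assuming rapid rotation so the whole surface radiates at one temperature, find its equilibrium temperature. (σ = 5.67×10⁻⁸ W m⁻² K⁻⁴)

T_eq ≈ 121 K

Flux at 4.22 AU: S = 1360/4.22² = 76.4 W m⁻².
Energy balance: absorbed = emitted ⇒ πR²·S(1−A) = 4πR²·σT_eq⁴, so T_eq⁴ = S(1−A)/(4σ).
T_eq = [76.4 × 0.64 / (4 × 5.67×10⁻⁸)]^(1/4) = (2.16×10⁸)^(1/4) = 121 K.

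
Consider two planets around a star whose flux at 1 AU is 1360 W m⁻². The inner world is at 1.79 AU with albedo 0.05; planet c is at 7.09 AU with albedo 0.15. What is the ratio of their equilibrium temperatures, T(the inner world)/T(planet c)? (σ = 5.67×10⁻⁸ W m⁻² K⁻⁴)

T_eq = [S₀(1−A)/(4σd²)]^(1/4), so T ∝ (1−A)^(1/4) / √d.
T₁ = [1360×0.95/(4×5.67×10⁻⁸×1.79²)]^(1/4) = 205.34 K.
T₂ = [1360×0.85/(4×5.67×10⁻⁸×7.09²)]^(1/4) = 100.35 K.

T₁/T₂ ≈ 2.046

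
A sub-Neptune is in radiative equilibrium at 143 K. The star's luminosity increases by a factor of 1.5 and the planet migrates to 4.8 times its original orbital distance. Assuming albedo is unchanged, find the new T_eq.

T_eq ∝ L^(1/4) · d^(−1/2).
T′ = 143 × 1.5^(1/4) / 4.8^(1/2) = 72.2 K.

T_eq ≈ 72.2 K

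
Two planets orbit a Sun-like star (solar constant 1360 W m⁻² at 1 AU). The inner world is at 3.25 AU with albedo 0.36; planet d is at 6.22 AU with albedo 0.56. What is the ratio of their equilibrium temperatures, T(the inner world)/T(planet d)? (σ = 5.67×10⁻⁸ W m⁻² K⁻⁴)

T₁/T₂ ≈ 1.519

T_eq = [S₀(1−A)/(4σd²)]^(1/4), so T ∝ (1−A)^(1/4) / √d.
T₁ = [1360×0.64/(4×5.67×10⁻⁸×3.25²)]^(1/4) = 138.06 K.
T₂ = [1360×0.44/(4×5.67×10⁻⁸×6.22²)]^(1/4) = 90.87 K.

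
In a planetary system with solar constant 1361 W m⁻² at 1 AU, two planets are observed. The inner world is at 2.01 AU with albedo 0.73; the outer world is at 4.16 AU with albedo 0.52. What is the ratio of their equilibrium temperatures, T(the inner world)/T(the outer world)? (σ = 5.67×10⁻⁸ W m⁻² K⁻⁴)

T_eq = [S₀(1−A)/(4σd²)]^(1/4), so T ∝ (1−A)^(1/4) / √d.
T₁ = [1361×0.27/(4×5.67×10⁻⁸×2.01²)]^(1/4) = 141.51 K.
T₂ = [1361×0.48/(4×5.67×10⁻⁸×4.16²)]^(1/4) = 113.58 K.

T₁/T₂ ≈ 1.246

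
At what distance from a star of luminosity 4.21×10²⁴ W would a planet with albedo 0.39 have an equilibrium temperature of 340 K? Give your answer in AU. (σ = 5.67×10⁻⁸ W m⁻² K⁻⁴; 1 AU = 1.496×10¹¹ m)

From T_eq⁴ = L(1−A)/(16πσd²): d = √[L(1−A)/(16πσT_eq⁴)].
d = √[4.21×10²⁴ × 0.61 / (16π × 5.67×10⁻⁸ × (340)⁴)] = 8.21×10⁹ m = 0.0549 AU.

d ≈ 0.0549 AU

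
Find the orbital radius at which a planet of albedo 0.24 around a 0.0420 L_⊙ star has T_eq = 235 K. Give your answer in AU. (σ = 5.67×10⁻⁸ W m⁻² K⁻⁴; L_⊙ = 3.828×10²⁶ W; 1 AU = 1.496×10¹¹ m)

d ≈ 0.251 AU

L = 0.0420 × 3.828×10²⁶ = 1.61×10²⁵ W.
From T_eq⁴ = L(1−A)/(16πσd²): d = √[L(1−A)/(16πσT_eq⁴)].
d = √[1.61×10²⁵ × 0.76 / (16π × 5.67×10⁻⁸ × (235)⁴)] = 3.75×10¹⁰ m = 0.251 AU.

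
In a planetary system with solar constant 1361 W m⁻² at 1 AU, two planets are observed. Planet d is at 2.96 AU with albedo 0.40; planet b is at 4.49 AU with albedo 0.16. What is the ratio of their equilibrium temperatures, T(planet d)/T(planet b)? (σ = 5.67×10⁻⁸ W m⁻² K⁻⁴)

T₁/T₂ ≈ 1.132

T_eq = [S₀(1−A)/(4σd²)]^(1/4), so T ∝ (1−A)^(1/4) / √d.
T₁ = [1361×0.60/(4×5.67×10⁻⁸×2.96²)]^(1/4) = 142.38 K.
T₂ = [1361×0.84/(4×5.67×10⁻⁸×4.49²)]^(1/4) = 125.75 K.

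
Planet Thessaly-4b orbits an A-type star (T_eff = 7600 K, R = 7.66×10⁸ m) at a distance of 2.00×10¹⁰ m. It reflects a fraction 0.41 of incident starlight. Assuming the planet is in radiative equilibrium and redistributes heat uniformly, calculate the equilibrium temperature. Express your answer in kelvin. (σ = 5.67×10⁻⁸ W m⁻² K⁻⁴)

T_eq ≈ 922 K

L = 4πR_⋆²σT_⋆⁴ = 4π(7.66×10⁸)² × 5.67×10⁻⁸ × (7600)⁴ = 1.39×10²⁷ W.
S = L/(4πd²) = 2.77×10⁵ W m⁻².
Energy balance: absorbed = emitted ⇒ πR²·S(1−A) = 4πR²·σT_eq⁴, so T_eq⁴ = S(1−A)/(4σ).
T_eq = [2.77×10⁵ × 0.59 / (4 × 5.67×10⁻⁸)]^(1/4) = (7.22×10¹¹)^(1/4) = 922 K.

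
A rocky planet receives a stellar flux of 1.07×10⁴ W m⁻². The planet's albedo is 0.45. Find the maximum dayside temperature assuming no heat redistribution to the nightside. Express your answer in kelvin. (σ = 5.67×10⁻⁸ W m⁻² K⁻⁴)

T_ss ≈ 568 K

With no redistribution each surface element balances locally: S(1−A) = σT⁴.
T = [1.07×10⁴ × 0.55 / 5.67×10⁻⁸]^(1/4) = (1.04×10¹¹)^(1/4) = 568 K.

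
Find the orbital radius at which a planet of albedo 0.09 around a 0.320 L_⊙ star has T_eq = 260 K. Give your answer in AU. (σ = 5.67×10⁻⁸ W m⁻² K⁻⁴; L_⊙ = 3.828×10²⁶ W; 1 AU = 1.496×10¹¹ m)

d ≈ 0.618 AU

L = 0.320 × 3.828×10²⁶ = 1.22×10²⁶ W.
From T_eq⁴ = L(1−A)/(16πσd²): d = √[L(1−A)/(16πσT_eq⁴)].
d = √[1.22×10²⁶ × 0.91 / (16π × 5.67×10⁻⁸ × (260)⁴)] = 9.25×10¹⁰ m = 0.618 AU.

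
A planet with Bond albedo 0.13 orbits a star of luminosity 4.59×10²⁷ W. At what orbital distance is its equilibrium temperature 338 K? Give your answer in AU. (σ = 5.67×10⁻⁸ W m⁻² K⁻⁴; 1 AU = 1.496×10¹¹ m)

From T_eq⁴ = L(1−A)/(16πσd²): d = √[L(1−A)/(16πσT_eq⁴)].
d = √[4.59×10²⁷ × 0.87 / (16π × 5.67×10⁻⁸ × (338)⁴)] = 3.28×10¹¹ m = 2.19 AU.

d ≈ 2.19 AU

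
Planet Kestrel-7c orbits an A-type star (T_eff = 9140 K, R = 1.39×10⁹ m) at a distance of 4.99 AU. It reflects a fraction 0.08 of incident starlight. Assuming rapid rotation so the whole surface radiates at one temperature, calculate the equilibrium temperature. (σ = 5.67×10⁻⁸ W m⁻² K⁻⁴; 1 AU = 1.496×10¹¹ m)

d = 4.99 AU = 7.47×10¹¹ m.
L = 4πR_⋆²σT_⋆⁴ = 4π(1.39×10⁹)² × 5.67×10⁻⁸ × (9140)⁴ = 9.61×10²⁷ W.
S = L/(4πd²) = 1370 W m⁻².
Energy balance: absorbed = emitted ⇒ πR²·S(1−A) = 4πR²·σT_eq⁴, so T_eq⁴ = S(1−A)/(4σ).
T_eq = [1370 × 0.92 / (4 × 5.67×10⁻⁸)]^(1/4) = (5.57×10⁹)^(1/4) = 273 K.

T_eq ≈ 273 K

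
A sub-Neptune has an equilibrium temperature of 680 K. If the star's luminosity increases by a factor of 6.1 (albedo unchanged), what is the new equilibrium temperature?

T_eq ∝ L^(1/4) · d^(−1/2).
T′ = 680 × 6.1^(1/4) = 1070 K.

T_eq ≈ 1070 K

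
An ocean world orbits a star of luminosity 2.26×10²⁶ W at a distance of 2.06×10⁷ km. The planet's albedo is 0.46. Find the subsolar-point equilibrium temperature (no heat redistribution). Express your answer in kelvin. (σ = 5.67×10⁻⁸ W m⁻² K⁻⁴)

T_ss ≈ 797 K

d = 2.06×10⁷ km = 2.06×10¹⁰ m.
Flux: S = L/(4πd²) = 2.26×10²⁶/(4π×(2.06×10¹⁰)²) = 4.24×10⁴ W m⁻².
At the subsolar point the surface absorbs S(1−A) and emits σT⁴ per unit area — no factor of 4, since only the local patch is in balance.
T = [4.24×10⁴ × 0.54 / 5.67×10⁻⁸]^(1/4) = (4.04×10¹¹)^(1/4) = 797 K.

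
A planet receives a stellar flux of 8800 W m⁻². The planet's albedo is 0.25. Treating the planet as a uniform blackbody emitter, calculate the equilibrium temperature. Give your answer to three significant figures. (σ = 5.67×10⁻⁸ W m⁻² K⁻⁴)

Energy balance: absorbed = emitted ⇒ πR²·S(1−A) = 4πR²·σT_eq⁴, so T_eq⁴ = S(1−A)/(4σ).
T_eq = [8800 × 0.75 / (4 × 5.67×10⁻⁸)]^(1/4) = (2.91×10¹⁰)^(1/4) = 413 K.

T_eq ≈ 413 K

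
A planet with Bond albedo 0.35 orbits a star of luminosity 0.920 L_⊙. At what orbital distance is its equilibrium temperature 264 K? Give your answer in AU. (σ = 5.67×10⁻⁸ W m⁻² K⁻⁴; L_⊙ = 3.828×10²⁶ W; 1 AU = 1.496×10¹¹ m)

d ≈ 0.860 AU

L = 0.920 × 3.828×10²⁶ = 3.52×10²⁶ W.
From T_eq⁴ = L(1−A)/(16πσd²): d = √[L(1−A)/(16πσT_eq⁴)].
d = √[3.52×10²⁶ × 0.65 / (16π × 5.67×10⁻⁸ × (264)⁴)] = 1.29×10¹¹ m = 0.860 AU.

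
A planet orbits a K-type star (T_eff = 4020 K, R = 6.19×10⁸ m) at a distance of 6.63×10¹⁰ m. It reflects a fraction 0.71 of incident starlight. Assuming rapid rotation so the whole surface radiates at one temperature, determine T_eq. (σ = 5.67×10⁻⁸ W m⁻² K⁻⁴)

T_eq ≈ 202 K

L = 4πR_⋆²σT_⋆⁴ = 4π(6.19×10⁸)² × 5.67×10⁻⁸ × (4020)⁴ = 7.13×10²⁵ W.
S = L/(4πd²) = 1290 W m⁻².
Energy balance: absorbed = emitted ⇒ πR²·S(1−A) = 4πR²·σT_eq⁴, so T_eq⁴ = S(1−A)/(4σ).
T_eq = [1290 × 0.29 / (4 × 5.67×10⁻⁸)]^(1/4) = (1.65×10⁹)^(1/4) = 202 K.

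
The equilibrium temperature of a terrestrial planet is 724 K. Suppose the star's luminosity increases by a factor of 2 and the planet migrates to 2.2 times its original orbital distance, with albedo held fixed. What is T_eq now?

T_eq ∝ L^(1/4) · d^(−1/2).
T′ = 724 × 2^(1/4) / 2.2^(1/2) = 580 K.

T_eq ≈ 580 K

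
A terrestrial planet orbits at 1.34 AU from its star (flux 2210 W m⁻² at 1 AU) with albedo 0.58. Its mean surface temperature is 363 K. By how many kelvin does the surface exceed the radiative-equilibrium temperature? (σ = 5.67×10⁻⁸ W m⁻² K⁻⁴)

S = 2210/1.34² = 1231 W m⁻².
T_eq = [S(1−A)/(4σ)]^(1/4) = [1231×0.42/(4×5.67×10⁻⁸)]^(1/4) = 218.5 K.
ΔT = T_surf − T_eq = 363 − 218.5.

ΔT ≈ 144.5 K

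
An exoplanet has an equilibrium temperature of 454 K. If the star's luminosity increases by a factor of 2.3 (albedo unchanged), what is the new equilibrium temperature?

T_eq ∝ L^(1/4) · d^(−1/2).
T′ = 454 × 2.3^(1/4) = 559 K.

T_eq ≈ 559 K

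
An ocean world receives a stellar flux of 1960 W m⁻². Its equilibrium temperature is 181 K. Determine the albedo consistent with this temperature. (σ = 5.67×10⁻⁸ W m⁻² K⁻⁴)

A ≈ 0.88

From T_eq⁴ = S(1−A)/(4σ): 1−A = 4σT_eq⁴/S.
1−A = 4 × 5.67×10⁻⁸ × (181)⁴ / 1960 = 0.124.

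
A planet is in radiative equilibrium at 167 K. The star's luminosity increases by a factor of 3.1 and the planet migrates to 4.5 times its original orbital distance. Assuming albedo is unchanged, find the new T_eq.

T_eq ≈ 104 K

T_eq ∝ L^(1/4) · d^(−1/2).
T′ = 167 × 3.1^(1/4) / 4.5^(1/2) = 104 K.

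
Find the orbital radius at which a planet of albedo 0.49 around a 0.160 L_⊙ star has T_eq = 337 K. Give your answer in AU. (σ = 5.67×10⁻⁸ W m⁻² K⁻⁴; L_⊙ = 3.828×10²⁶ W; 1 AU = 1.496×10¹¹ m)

L = 0.160 × 3.828×10²⁶ = 6.12×10²⁵ W.
From T_eq⁴ = L(1−A)/(16πσd²): d = √[L(1−A)/(16πσT_eq⁴)].
d = √[6.12×10²⁵ × 0.51 / (16π × 5.67×10⁻⁸ × (337)⁴)] = 2.92×10¹⁰ m = 0.195 AU.

d ≈ 0.195 AU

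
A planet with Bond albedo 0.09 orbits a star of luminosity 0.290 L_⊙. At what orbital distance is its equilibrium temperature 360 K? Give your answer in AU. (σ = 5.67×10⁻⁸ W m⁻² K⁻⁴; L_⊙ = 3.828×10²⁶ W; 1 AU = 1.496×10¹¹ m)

L = 0.290 × 3.828×10²⁶ = 1.11×10²⁶ W.
From T_eq⁴ = L(1−A)/(16πσd²): d = √[L(1−A)/(16πσT_eq⁴)].
d = √[1.11×10²⁶ × 0.91 / (16π × 5.67×10⁻⁸ × (360)⁴)] = 4.59×10¹⁰ m = 0.307 AU.

d ≈ 0.307 AU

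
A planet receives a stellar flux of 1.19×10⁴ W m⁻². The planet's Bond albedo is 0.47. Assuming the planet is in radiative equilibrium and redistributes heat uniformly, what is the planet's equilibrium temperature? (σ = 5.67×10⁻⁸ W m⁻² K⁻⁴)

Energy balance: absorbed = emitted ⇒ πR²·S(1−A) = 4πR²·σT_eq⁴, so T_eq⁴ = S(1−A)/(4σ).
T_eq = [1.19×10⁴ × 0.53 / (4 × 5.67×10⁻⁸)]^(1/4) = (2.78×10¹⁰)^(1/4) = 408 K.

T_eq ≈ 408 K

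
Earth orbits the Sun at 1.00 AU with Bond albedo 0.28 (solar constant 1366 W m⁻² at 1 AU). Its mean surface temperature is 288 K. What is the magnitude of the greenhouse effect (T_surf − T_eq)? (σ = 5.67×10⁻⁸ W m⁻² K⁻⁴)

S = 1366/1.00² = 1366 W m⁻².
T_eq = [S(1−A)/(4σ)]^(1/4) = [1366×0.72/(4×5.67×10⁻⁸)]^(1/4) = 256.6 K.
ΔT = T_surf − T_eq = 288 − 256.6.

ΔT ≈ 31.4 K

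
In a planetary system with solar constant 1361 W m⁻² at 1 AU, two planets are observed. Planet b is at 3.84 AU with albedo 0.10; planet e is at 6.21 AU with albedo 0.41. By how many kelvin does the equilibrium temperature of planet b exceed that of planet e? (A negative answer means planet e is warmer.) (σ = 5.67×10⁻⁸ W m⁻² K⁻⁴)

ΔT ≈ 40.5 K

T_eq = [S₀(1−A)/(4σd²)]^(1/4), so T ∝ (1−A)^(1/4) / √d.
T₁ = [1361×0.90/(4×5.67×10⁻⁸×3.84²)]^(1/4) = 138.34 K.
T₂ = [1361×0.59/(4×5.67×10⁻⁸×6.21²)]^(1/4) = 97.89 K.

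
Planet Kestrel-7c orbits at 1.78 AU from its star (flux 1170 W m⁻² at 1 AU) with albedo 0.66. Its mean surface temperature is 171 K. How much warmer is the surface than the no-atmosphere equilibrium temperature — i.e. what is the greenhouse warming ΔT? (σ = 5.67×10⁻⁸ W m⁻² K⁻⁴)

S = 1170/1.78² = 369.3 W m⁻².
T_eq = [S(1−A)/(4σ)]^(1/4) = [369.3×0.34/(4×5.67×10⁻⁸)]^(1/4) = 153.4 K.
ΔT = T_surf − T_eq = 171 − 153.4.

ΔT ≈ 17.6 K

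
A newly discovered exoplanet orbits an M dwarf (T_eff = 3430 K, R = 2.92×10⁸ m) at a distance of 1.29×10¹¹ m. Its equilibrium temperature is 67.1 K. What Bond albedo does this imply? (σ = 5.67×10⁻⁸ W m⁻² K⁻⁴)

A ≈ 0.89

L = 4πR_⋆²σT_⋆⁴ = 4π(2.92×10⁸)² × 5.67×10⁻⁸ × (3430)⁴ = 8.41×10²⁴ W.
S = L/(4πd²) = 40.2 W m⁻².
From T_eq⁴ = S(1−A)/(4σ): 1−A = 4σT_eq⁴/S.
1−A = 4 × 5.67×10⁻⁸ × (67.1)⁴ / 40.2 = 0.114.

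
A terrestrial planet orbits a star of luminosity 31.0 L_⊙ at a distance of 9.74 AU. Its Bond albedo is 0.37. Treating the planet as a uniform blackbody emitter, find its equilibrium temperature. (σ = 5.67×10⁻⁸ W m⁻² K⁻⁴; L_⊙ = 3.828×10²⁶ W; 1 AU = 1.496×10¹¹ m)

T_eq ≈ 187 K

d = 9.74 AU = 1.46×10¹² m.
L = 31.0 × 3.828×10²⁶ = 1.19×10²⁸ W.
Flux: S = L/(4πd²) = 1.19×10²⁸/(4π×(1.46×10¹²)²) = 445 W m⁻².
Energy balance: absorbed = emitted ⇒ πR²·S(1−A) = 4πR²·σT_eq⁴, so T_eq⁴ = S(1−A)/(4σ).
T_eq = [445 × 0.63 / (4 × 5.67×10⁻⁸)]^(1/4) = (1.24×10⁹)^(1/4) = 187 K.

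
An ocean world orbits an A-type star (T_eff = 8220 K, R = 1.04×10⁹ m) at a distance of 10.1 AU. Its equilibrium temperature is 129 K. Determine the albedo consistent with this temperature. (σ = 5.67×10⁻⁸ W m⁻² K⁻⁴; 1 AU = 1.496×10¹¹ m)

d = 10.1 AU = 1.51×10¹² m.
L = 4πR_⋆²σT_⋆⁴ = 4π(1.04×10⁹)² × 5.67×10⁻⁸ × (8220)⁴ = 3.52×10²⁷ W.
S = L/(4πd²) = 123 W m⁻².
From T_eq⁴ = S(1−A)/(4σ): 1−A = 4σT_eq⁴/S.
1−A = 4 × 5.67×10⁻⁸ × (129)⁴ / 123 = 0.512.

A ≈ 0.49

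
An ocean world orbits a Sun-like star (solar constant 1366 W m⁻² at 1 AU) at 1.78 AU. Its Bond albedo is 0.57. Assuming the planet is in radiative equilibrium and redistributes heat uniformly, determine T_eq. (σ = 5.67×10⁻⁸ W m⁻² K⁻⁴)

T_eq ≈ 169 K

Flux at 1.78 AU: S = 1366/1.78² = 431 W m⁻².
Energy balance: absorbed = emitted ⇒ πR²·S(1−A) = 4πR²·σT_eq⁴, so T_eq⁴ = S(1−A)/(4σ).
T_eq = [431 × 0.43 / (4 × 5.67×10⁻⁸)]^(1/4) = (8.17×10⁸)^(1/4) = 169 K.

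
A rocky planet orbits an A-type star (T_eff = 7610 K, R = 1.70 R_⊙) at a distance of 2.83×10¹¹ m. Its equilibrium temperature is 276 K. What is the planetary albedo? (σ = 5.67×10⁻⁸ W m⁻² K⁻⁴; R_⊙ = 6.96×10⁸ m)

A ≈ 0.60

R_⋆ = 1.70 × 6.96×10⁸ = 1.18×10⁹ m.
L = 4πR_⋆²σT_⋆⁴ = 4π(1.18×10⁹)² × 5.67×10⁻⁸ × (7610)⁴ = 3.35×10²⁷ W.
S = L/(4πd²) = 3320 W m⁻².
From T_eq⁴ = S(1−A)/(4σ): 1−A = 4σT_eq⁴/S.
1−A = 4 × 5.67×10⁻⁸ × (276)⁴ / 3320 = 0.396.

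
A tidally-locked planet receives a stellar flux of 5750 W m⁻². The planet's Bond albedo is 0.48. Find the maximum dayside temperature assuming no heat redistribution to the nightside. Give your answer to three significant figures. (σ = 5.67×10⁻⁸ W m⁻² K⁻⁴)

T_ss ≈ 479 K

With no redistribution each surface element balances locally: S(1−A) = σT⁴.
T = [5750 × 0.52 / 5.67×10⁻⁸]^(1/4) = (5.27×10¹⁰)^(1/4) = 479 K.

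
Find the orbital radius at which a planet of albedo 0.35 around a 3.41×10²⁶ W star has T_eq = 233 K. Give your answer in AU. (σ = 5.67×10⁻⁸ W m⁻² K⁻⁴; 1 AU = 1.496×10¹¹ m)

d ≈ 1.09 AU

From T_eq⁴ = L(1−A)/(16πσd²): d = √[L(1−A)/(16πσT_eq⁴)].
d = √[3.41×10²⁶ × 0.65 / (16π × 5.67×10⁻⁸ × (233)⁴)] = 1.62×10¹¹ m = 1.09 AU.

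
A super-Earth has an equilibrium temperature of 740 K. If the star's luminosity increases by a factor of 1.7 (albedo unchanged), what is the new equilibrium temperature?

T_eq ≈ 845 K

T_eq ∝ L^(1/4) · d^(−1/2).
T′ = 740 × 1.7^(1/4) = 845 K.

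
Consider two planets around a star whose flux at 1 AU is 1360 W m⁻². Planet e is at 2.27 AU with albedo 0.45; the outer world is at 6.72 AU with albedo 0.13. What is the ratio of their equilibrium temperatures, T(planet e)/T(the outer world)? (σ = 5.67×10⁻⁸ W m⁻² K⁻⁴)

T₁/T₂ ≈ 1.534

T_eq = [S₀(1−A)/(4σd²)]^(1/4), so T ∝ (1−A)^(1/4) / √d.
T₁ = [1360×0.55/(4×5.67×10⁻⁸×2.27²)]^(1/4) = 159.06 K.
T₂ = [1360×0.87/(4×5.67×10⁻⁸×6.72²)]^(1/4) = 103.67 K.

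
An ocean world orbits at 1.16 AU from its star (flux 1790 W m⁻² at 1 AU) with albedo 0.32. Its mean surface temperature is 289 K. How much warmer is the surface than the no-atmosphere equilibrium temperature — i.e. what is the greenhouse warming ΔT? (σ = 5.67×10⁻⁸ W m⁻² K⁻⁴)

ΔT ≈ 37.7 K

S = 1790/1.16² = 1330 W m⁻².
T_eq = [S(1−A)/(4σ)]^(1/4) = [1330×0.68/(4×5.67×10⁻⁸)]^(1/4) = 251.3 K.
ΔT = T_surf − T_eq = 289 − 251.3.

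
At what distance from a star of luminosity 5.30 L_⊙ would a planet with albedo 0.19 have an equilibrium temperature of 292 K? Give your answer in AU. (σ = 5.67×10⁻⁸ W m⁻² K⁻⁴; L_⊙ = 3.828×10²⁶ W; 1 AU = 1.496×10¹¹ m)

d ≈ 1.88 AU

L = 5.30 × 3.828×10²⁶ = 2.03×10²⁷ W.
From T_eq⁴ = L(1−A)/(16πσd²): d = √[L(1−A)/(16πσT_eq⁴)].
d = √[2.03×10²⁷ × 0.81 / (16π × 5.67×10⁻⁸ × (292)⁴)] = 2.82×10¹¹ m = 1.88 AU.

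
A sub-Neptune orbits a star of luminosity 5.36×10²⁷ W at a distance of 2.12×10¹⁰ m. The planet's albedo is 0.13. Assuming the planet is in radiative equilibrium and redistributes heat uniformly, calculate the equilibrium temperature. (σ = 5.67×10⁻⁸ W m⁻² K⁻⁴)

T_eq ≈ 1380 K

Flux: S = L/(4πd²) = 5.36×10²⁷/(4π×(2.12×10¹⁰)²) = 9.49×10⁵ W m⁻².
Energy balance: absorbed = emitted ⇒ πR²·S(1−A) = 4πR²·σT_eq⁴, so T_eq⁴ = S(1−A)/(4σ).
T_eq = [9.49×10⁵ × 0.87 / (4 × 5.67×10⁻⁸)]^(1/4) = (3.64×10¹²)^(1/4) = 1380 K.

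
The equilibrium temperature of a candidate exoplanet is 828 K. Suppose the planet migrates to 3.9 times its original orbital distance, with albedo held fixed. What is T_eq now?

T_eq ≈ 419 K

T_eq ∝ L^(1/4) · d^(−1/2).
T′ = 828 / 3.9^(1/2) = 419 K.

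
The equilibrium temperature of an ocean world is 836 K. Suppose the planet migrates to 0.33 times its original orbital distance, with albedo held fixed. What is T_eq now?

T_eq ∝ L^(1/4) · d^(−1/2).
T′ = 836 / 0.33^(1/2) = 1460 K.

T_eq ≈ 1460 K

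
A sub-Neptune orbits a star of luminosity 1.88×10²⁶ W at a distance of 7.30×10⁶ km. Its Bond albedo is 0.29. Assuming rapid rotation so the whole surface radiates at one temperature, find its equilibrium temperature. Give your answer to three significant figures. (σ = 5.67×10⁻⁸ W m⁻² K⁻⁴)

T_eq ≈ 968 K

d = 7.30×10⁶ km = 7.30×10⁹ m.
Flux: S = L/(4πd²) = 1.88×10²⁶/(4π×(7.30×10⁹)²) = 2.81×10⁵ W m⁻².
Energy balance: absorbed = emitted ⇒ πR²·S(1−A) = 4πR²·σT_eq⁴, so T_eq⁴ = S(1−A)/(4σ).
T_eq = [2.81×10⁵ × 0.71 / (4 × 5.67×10⁻⁸)]^(1/4) = (8.79×10¹¹)^(1/4) = 968 K.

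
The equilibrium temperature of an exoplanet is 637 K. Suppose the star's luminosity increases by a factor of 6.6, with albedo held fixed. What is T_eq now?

T_eq ≈ 1020 K

T_eq ∝ L^(1/4) · d^(−1/2).
T′ = 637 × 6.6^(1/4) = 1020 K.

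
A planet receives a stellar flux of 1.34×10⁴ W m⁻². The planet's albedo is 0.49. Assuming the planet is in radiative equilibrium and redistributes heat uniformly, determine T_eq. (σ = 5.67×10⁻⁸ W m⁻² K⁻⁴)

Energy balance: absorbed = emitted ⇒ πR²·S(1−A) = 4πR²·σT_eq⁴, so T_eq⁴ = S(1−A)/(4σ).
T_eq = [1.34×10⁴ × 0.51 / (4 × 5.67×10⁻⁸)]^(1/4) = (3.01×10¹⁰)^(1/4) = 417 K.

T_eq ≈ 417 K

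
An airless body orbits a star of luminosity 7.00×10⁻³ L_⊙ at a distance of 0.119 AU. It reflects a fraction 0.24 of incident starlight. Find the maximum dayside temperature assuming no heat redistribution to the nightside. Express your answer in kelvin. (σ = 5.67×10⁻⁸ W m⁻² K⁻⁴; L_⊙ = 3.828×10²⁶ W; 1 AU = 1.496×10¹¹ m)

T_ss ≈ 308 K

d = 0.119 AU = 1.78×10¹⁰ m.
L = 7.00×10⁻³ × 3.828×10²⁶ = 2.68×10²⁴ W.
Flux: S = L/(4πd²) = 2.68×10²⁴/(4π×(1.78×10¹⁰)²) = 673 W m⁻².
With no redistribution each surface element balances locally: S(1−A) = σT⁴.
T = [673 × 0.76 / 5.67×10⁻⁸]^(1/4) = (9.02×10⁹)^(1/4) = 308 K.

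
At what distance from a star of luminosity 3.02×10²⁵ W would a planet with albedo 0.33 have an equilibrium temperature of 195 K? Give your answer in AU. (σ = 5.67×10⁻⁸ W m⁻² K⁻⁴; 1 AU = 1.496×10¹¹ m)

d ≈ 0.468 AU

From T_eq⁴ = L(1−A)/(16πσd²): d = √[L(1−A)/(16πσT_eq⁴)].
d = √[3.02×10²⁵ × 0.67 / (16π × 5.67×10⁻⁸ × (195)⁴)] = 7.01×10¹⁰ m = 0.468 AU.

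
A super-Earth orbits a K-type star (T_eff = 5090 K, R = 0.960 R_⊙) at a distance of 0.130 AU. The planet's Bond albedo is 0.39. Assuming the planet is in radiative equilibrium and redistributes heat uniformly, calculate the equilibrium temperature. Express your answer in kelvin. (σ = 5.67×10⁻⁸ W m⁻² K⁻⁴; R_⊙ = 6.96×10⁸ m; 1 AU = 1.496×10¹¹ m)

R_⋆ = 0.960 × 6.96×10⁸ = 6.68×10⁸ m.
d = 0.130 AU = 1.94×10¹⁰ m.
L = 4πR_⋆²σT_⋆⁴ = 4π(6.68×10⁸)² × 5.67×10⁻⁸ × (5090)⁴ = 2.14×10²⁶ W.
S = L/(4πd²) = 4.49×10⁴ W m⁻².
Energy balance: absorbed = emitted ⇒ πR²·S(1−A) = 4πR²·σT_eq⁴, so T_eq⁴ = S(1−A)/(4σ).
T_eq = [4.49×10⁴ × 0.61 / (4 × 5.67×10⁻⁸)]^(1/4) = (1.21×10¹¹)^(1/4) = 590 K.

T_eq ≈ 590 K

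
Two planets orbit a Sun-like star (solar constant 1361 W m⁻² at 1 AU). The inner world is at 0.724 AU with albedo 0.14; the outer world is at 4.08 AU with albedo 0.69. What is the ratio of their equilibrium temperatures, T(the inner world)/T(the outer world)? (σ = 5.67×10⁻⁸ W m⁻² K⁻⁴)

T₁/T₂ ≈ 3.064

T_eq = [S₀(1−A)/(4σd²)]^(1/4), so T ∝ (1−A)^(1/4) / √d.
T₁ = [1361×0.86/(4×5.67×10⁻⁸×0.724²)]^(1/4) = 315.00 K.
T₂ = [1361×0.31/(4×5.67×10⁻⁸×4.08²)]^(1/4) = 102.82 K.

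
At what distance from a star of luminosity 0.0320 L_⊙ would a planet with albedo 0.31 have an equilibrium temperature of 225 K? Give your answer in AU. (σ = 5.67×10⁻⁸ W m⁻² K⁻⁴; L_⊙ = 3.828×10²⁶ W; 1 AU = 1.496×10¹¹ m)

L = 0.0320 × 3.828×10²⁶ = 1.22×10²⁵ W.
From T_eq⁴ = L(1−A)/(16πσd²): d = √[L(1−A)/(16πσT_eq⁴)].
d = √[1.22×10²⁵ × 0.69 / (16π × 5.67×10⁻⁸ × (225)⁴)] = 3.40×10¹⁰ m = 0.227 AU.

d ≈ 0.227 AU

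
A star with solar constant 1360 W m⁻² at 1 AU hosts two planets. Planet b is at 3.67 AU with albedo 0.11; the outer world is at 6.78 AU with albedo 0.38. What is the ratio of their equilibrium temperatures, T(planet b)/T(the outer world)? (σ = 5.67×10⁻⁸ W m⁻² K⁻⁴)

T_eq = [S₀(1−A)/(4σd²)]^(1/4), so T ∝ (1−A)^(1/4) / √d.
T₁ = [1360×0.89/(4×5.67×10⁻⁸×3.67²)]^(1/4) = 141.09 K.
T₂ = [1360×0.62/(4×5.67×10⁻⁸×6.78²)]^(1/4) = 94.83 K.

T₁/T₂ ≈ 1.488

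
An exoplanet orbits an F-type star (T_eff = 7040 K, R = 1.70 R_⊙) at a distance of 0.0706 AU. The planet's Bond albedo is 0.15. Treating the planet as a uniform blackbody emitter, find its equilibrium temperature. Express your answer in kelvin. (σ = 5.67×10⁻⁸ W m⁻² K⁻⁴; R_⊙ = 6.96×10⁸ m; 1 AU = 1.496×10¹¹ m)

T_eq ≈ 1600 K

R_⋆ = 1.70 × 6.96×10⁸ = 1.18×10⁹ m.
d = 0.0706 AU = 1.06×10¹⁰ m.
L = 4πR_⋆²σT_⋆⁴ = 4π(1.18×10⁹)² × 5.67×10⁻⁸ × (7040)⁴ = 2.45×10²⁷ W.
S = L/(4πd²) = 1.75×10⁶ W m⁻².
Energy balance: absorbed = emitted ⇒ πR²·S(1−A) = 4πR²·σT_eq⁴, so T_eq⁴ = S(1−A)/(4σ).
T_eq = [1.75×10⁶ × 0.85 / (4 × 5.67×10⁻⁸)]^(1/4) = (6.55×10¹²)^(1/4) = 1600 K.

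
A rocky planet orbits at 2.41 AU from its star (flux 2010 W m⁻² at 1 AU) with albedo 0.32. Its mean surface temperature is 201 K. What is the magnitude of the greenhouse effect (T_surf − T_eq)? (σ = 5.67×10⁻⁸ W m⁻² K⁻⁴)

ΔT ≈ 21.5 K

S = 2010/2.41² = 346.1 W m⁻².
T_eq = [S(1−A)/(4σ)]^(1/4) = [346.1×0.68/(4×5.67×10⁻⁸)]^(1/4) = 179.5 K.
ΔT = T_surf − T_eq = 201 − 179.5.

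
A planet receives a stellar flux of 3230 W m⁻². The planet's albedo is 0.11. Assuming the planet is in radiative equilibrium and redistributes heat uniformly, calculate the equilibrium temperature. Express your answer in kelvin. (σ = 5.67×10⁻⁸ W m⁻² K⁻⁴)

Energy balance: absorbed = emitted ⇒ πR²·S(1−A) = 4πR²·σT_eq⁴, so T_eq⁴ = S(1−A)/(4σ).
T_eq = [3230 × 0.89 / (4 × 5.67×10⁻⁸)]^(1/4) = (1.27×10¹⁰)^(1/4) = 336 K.

T_eq ≈ 336 K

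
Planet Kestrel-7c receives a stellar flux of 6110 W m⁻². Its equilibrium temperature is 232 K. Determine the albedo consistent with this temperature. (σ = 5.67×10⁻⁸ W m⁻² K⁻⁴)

From T_eq⁴ = S(1−A)/(4σ): 1−A = 4σT_eq⁴/S.
1−A = 4 × 5.67×10⁻⁸ × (232)⁴ / 6110 = 0.108.

A ≈ 0.89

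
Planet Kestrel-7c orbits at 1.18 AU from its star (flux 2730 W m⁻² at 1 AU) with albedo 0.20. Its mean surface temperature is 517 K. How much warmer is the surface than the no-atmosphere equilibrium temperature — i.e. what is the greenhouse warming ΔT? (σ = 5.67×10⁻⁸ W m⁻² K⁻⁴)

ΔT ≈ 228.6 K

S = 2730/1.18² = 1961 W m⁻².
T_eq = [S(1−A)/(4σ)]^(1/4) = [1961×0.80/(4×5.67×10⁻⁸)]^(1/4) = 288.4 K.
ΔT = T_surf − T_eq = 517 − 288.4.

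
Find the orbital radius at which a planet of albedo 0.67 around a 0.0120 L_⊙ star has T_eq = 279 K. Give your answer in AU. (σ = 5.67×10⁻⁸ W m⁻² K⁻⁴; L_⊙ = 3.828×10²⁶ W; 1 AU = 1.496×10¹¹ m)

L = 0.0120 × 3.828×10²⁶ = 4.59×10²⁴ W.
From T_eq⁴ = L(1−A)/(16πσd²): d = √[L(1−A)/(16πσT_eq⁴)].
d = √[4.59×10²⁴ × 0.33 / (16π × 5.67×10⁻⁸ × (279)⁴)] = 9.37×10⁹ m = 0.0626 AU.

d ≈ 0.0626 AU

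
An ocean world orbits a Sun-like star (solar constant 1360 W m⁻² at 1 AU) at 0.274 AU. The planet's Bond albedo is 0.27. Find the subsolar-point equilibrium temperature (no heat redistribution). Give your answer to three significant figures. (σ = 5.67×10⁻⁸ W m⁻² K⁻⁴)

Flux at 0.274 AU: S = 1360/0.274² = 1.81×10⁴ W m⁻².
At the subsolar point the surface absorbs S(1−A) and emits σT⁴ per unit area — no factor of 4, since only the local patch is in balance.
T = [1.81×10⁴ × 0.73 / 5.67×10⁻⁸]^(1/4) = (2.33×10¹¹)^(1/4) = 695 K.

T_ss ≈ 695 K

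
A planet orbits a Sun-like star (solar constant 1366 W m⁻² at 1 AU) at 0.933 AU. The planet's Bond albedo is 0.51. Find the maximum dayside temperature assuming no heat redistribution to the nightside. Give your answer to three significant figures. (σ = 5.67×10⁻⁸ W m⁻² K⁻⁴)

T_ss ≈ 341 K

Flux at 0.933 AU: S = 1366/0.933² = 1570 W m⁻².
With no redistribution each surface element balances locally: S(1−A) = σT⁴.
T = [1570 × 0.49 / 5.67×10⁻⁸]^(1/4) = (1.36×10¹⁰)^(1/4) = 341 K.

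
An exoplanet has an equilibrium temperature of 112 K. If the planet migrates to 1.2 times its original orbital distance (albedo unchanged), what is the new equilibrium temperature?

T_eq ∝ L^(1/4) · d^(−1/2).
T′ = 112 / 1.2^(1/2) = 102 K.

T_eq ≈ 102 K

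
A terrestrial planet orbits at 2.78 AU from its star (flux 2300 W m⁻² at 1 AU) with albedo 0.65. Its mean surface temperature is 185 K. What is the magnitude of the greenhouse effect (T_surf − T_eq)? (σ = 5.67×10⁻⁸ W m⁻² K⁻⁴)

S = 2300/2.78² = 297.6 W m⁻².
T_eq = [S(1−A)/(4σ)]^(1/4) = [297.6×0.35/(4×5.67×10⁻⁸)]^(1/4) = 146.4 K.
ΔT = T_surf − T_eq = 185 − 146.4.

ΔT ≈ 38.6 K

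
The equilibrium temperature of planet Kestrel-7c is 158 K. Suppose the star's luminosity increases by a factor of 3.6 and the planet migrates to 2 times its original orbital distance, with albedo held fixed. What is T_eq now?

T_eq ∝ L^(1/4) · d^(−1/2).
T′ = 158 × 3.6^(1/4) / 2^(1/2) = 154 K.

T_eq ≈ 154 K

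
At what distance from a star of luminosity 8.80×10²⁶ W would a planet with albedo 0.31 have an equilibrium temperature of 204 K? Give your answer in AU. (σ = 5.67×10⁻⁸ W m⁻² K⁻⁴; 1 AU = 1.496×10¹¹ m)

From T_eq⁴ = L(1−A)/(16πσd²): d = √[L(1−A)/(16πσT_eq⁴)].
d = √[8.80×10²⁶ × 0.69 / (16π × 5.67×10⁻⁸ × (204)⁴)] = 3.51×10¹¹ m = 2.34 AU.

d ≈ 2.34 AU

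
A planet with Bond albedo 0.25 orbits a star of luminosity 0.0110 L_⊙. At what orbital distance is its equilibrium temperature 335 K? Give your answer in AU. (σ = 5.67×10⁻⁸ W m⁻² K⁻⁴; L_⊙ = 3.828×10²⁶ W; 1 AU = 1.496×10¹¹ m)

d ≈ 0.0627 AU

L = 0.0110 × 3.828×10²⁶ = 4.21×10²⁴ W.
From T_eq⁴ = L(1−A)/(16πσd²): d = √[L(1−A)/(16πσT_eq⁴)].
d = √[4.21×10²⁴ × 0.75 / (16π × 5.67×10⁻⁸ × (335)⁴)] = 9.38×10⁹ m = 0.0627 AU.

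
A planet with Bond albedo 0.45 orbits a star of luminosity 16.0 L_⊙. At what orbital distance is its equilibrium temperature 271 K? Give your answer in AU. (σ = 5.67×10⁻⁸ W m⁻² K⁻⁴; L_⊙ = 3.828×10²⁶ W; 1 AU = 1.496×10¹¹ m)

L = 16.0 × 3.828×10²⁶ = 6.12×10²⁷ W.
From T_eq⁴ = L(1−A)/(16πσd²): d = √[L(1−A)/(16πσT_eq⁴)].
d = √[6.12×10²⁷ × 0.55 / (16π × 5.67×10⁻⁸ × (271)⁴)] = 4.68×10¹¹ m = 3.13 AU.

d ≈ 3.13 AU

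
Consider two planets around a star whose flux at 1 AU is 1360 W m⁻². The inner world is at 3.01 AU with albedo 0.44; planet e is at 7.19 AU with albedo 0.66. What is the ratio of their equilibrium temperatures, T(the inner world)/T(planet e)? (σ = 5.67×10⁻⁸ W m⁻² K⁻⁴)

T₁/T₂ ≈ 1.751

T_eq = [S₀(1−A)/(4σd²)]^(1/4), so T ∝ (1−A)^(1/4) / √d.
T₁ = [1360×0.56/(4×5.67×10⁻⁸×3.01²)]^(1/4) = 138.75 K.
T₂ = [1360×0.34/(4×5.67×10⁻⁸×7.19²)]^(1/4) = 79.25 K.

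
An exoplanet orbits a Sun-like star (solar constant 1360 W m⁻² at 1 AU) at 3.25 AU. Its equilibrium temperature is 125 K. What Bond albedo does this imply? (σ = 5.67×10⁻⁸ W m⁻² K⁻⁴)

Flux at 3.25 AU: S = 1360/3.25² = 129 W m⁻².
From T_eq⁴ = S(1−A)/(4σ): 1−A = 4σT_eq⁴/S.
1−A = 4 × 5.67×10⁻⁸ × (125)⁴ / 129 = 0.430.

A ≈ 0.57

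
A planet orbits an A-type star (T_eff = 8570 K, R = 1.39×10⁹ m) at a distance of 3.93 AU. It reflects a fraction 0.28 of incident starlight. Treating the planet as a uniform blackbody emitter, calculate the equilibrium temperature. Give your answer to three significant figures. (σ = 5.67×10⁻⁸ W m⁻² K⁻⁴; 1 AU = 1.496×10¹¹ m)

d = 3.93 AU = 5.88×10¹¹ m.
L = 4πR_⋆²σT_⋆⁴ = 4π(1.39×10⁹)² × 5.67×10⁻⁸ × (8570)⁴ = 7.43×10²⁷ W.
S = L/(4πd²) = 1710 W m⁻².
Energy balance: absorbed = emitted ⇒ πR²·S(1−A) = 4πR²·σT_eq⁴, so T_eq⁴ = S(1−A)/(4σ).
T_eq = [1710 × 0.72 / (4 × 5.67×10⁻⁸)]^(1/4) = (5.43×10⁹)^(1/4) = 271 K.

T_eq ≈ 271 K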